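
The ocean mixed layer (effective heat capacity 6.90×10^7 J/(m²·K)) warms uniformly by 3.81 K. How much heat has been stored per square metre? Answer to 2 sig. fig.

Areal heat capacity C = 6.90×10^7 J/(m²·K) (given).
ΔQ = C ΔT = 6.90×10^7 × 3.81 = 2.63×10^8 J/m².

2.6×10^8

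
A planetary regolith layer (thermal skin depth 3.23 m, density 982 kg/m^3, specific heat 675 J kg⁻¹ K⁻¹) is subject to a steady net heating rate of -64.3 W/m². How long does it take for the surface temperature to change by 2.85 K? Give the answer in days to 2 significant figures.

1.1 days

Areal heat capacity C = ρ c_p D = 982 × 675 × 3.23 = 2.14×10^6 J/(m^2 K).
Time required: Δt = C ΔT / F = 2.14×10^6 × -2.85 / -64.3 = 94900 s.
In days: 94900 s / (86400 s/day) = 1.10 days.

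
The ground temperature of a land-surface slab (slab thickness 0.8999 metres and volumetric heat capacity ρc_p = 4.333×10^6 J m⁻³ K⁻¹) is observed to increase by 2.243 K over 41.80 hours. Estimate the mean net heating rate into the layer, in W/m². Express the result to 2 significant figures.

Areal heat capacity C = ρc_p × D = 4.333×10^6 × 0.8999 = 3.90×10^6 J/(m²·K).
Required heat per unit area: Q = C ΔT = 3.90×10^6 × 2.243 = 8.75×10^6 J/m².
Flux F = Q / Δt = 8.75×10^6 / 1.50×10^5 s = 58.1 W/m².

58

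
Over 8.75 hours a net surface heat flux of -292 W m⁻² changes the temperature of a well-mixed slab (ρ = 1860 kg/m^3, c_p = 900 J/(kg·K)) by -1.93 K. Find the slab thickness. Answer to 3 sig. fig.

2.85 m

Heat input Q = F Δt = -292 × 31500 s = -9.20×10^6 J/m².
Required areal heat capacity C = Q / ΔT = 4.77×10^6 J/(m²·K).
Depth D = C / (ρ c_p) = 4.77×10^6 / (1860 × 900) = 2.85 m.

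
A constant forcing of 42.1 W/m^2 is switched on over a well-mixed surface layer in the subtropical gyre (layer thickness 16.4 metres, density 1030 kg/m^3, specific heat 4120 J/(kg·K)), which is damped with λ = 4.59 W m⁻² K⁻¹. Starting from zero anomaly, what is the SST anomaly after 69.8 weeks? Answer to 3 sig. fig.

8.61 K

Areal heat capacity C = ρ c_p D = 1030 × 4120 × 16.4 = 6.96×10^7 J m⁻² K⁻¹.
τ = C / λ = 6.96×10^7 / 4.59 = 1.52×10^7 s.
Equilibrium anomaly ΔT_eq = F / λ = 42.1 / 4.59 = 9.17 K.
t = 69.8 weeks = 4.22×10^7 s, so t/τ = 2.78.
ΔT(t) = ΔT_eq (1 − e^(−t/τ)) = 9.17 × (1 − e^−2.78) = 8.61 K.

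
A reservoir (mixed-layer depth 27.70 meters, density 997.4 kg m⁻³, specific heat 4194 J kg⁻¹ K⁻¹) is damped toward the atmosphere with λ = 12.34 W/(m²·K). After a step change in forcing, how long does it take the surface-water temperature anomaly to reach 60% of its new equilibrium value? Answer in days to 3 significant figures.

Areal heat capacity C = ρ c_p D = 997.4 × 4194 × 27.70 = 1.16×10^8 J/(m²·K).
τ = C / λ = 1.16×10^8 / 12.34 = 9.39×10^6 s.
Fraction reached: 1 − e^(−t/τ) = 0.60 ⇒ t = −τ ln(1 − 0.60) = τ × 0.916.
t = 8.60×10^6 s = 99.6 days.

99.6 days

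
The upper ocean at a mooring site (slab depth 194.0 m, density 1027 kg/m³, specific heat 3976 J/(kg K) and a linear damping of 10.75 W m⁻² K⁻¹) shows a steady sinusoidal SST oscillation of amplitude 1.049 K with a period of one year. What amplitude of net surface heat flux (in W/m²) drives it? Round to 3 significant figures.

166

Areal heat capacity C = ρ c_p D = 1027 × 3976 × 194.0 = 7.92×10^8 J/(m²·K).
ω = 2π / 3.15×10^7 s = 1.99×10^-7 s⁻¹.
√((Cω)² + λ²) = √((158)² + 10.75²) = 158 W/(m²·K).
F₀ = A × √((Cω)²+λ²) = 1.049 × 158 = 166 W/m².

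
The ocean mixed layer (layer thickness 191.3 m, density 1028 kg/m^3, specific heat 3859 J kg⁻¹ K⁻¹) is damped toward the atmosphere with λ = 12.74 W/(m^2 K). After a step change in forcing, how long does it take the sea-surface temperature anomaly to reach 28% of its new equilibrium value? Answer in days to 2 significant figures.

Areal heat capacity C = ρ c_p D = 1028 × 3859 × 191.3 = 7.59×10^8 J m⁻² K⁻¹.
τ = C / λ = 7.59×10^8 / 12.74 = 5.96×10^7 s.
Fraction reached: 1 − e^(−t/τ) = 0.28 ⇒ t = −τ ln(1 − 0.28) = τ × 0.329.
t = 1.96×10^7 s = 226 days.

230 days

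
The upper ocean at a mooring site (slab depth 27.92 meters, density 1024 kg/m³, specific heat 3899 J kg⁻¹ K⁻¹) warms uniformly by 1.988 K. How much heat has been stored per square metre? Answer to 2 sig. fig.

Areal heat capacity C = ρ c_p D = 1024 × 3899 × 27.92 = 1.11×10^8 J/(m^2 K).
ΔQ = C ΔT = 1.11×10^8 × 1.988 = 2.22×10^8 J/m².

2.2×10^8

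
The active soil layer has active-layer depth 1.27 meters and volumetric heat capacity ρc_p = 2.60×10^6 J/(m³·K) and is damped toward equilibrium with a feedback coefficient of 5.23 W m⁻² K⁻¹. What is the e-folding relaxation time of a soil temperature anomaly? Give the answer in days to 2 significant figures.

7.3 days

Areal heat capacity C = ρc_p × D = 2.60×10^6 × 1.27 = 3.30×10^6 J/(m²·K).
Relaxation time τ = C / λ = 3.30×10^6 / 5.23 = 6.31×10^5 s.
In days: 6.31×10^5 s / (86400 s/day) = 7.31 days.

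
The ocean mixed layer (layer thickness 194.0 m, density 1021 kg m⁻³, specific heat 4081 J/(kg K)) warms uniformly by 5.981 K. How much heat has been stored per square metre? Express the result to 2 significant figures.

Areal heat capacity C = ρ c_p D = 1021 × 4081 × 194.0 = 8.08×10^8 J/(m²·K).
ΔQ = C ΔT = 8.08×10^8 × 5.981 = 4.83×10^9 J/m².

4.8×10^9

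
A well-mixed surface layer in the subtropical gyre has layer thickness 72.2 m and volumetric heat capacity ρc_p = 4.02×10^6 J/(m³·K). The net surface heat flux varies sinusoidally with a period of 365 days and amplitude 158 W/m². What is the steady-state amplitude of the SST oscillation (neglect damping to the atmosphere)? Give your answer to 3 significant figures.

Areal heat capacity C = ρc_p × D = 4.02×10^6 × 72.2 = 2.90×10^8 J/(m²·K).
Angular frequency ω = 2π / T = 2π / 3.15×10^7 s = 1.99×10^-7 s⁻¹.
Cω = 2.90×10^8 × 1.99×10^-7 = 57.8 W/(m²·K).
Amplitude A = F₀ / (Cω) = 158 / 57.8 = 2.73 K.

2.73 K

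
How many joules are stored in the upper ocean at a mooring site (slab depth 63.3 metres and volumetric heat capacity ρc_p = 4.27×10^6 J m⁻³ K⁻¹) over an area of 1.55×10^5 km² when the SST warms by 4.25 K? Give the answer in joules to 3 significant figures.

1.78×10^20 J

Areal heat capacity C = ρc_p × D = 4.27×10^6 × 63.3 = 2.70×10^8 J/(m^2 K).
Heat per unit area: q = C ΔT = 2.70×10^8 × 4.25 = 1.15×10^9 J/m².
Total heat: Q = q × A = 1.15×10^9 × (1.55×10^5 × 10⁶ m²) = 1.78×10^20 J.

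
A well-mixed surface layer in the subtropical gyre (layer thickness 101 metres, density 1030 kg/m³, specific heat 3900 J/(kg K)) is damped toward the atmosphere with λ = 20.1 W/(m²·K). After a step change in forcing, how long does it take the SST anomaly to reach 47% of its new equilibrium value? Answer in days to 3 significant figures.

Areal heat capacity C = ρ c_p D = 1030 × 3900 × 101 = 4.06×10^8 J/(m²·K).
τ = C / λ = 4.06×10^8 / 20.1 = 2.02×10^7 s.
Fraction reached: 1 − e^(−t/τ) = 0.47 ⇒ t = −τ ln(1 − 0.47) = τ × 0.635.
t = 1.28×10^7 s = 148 days.

148 days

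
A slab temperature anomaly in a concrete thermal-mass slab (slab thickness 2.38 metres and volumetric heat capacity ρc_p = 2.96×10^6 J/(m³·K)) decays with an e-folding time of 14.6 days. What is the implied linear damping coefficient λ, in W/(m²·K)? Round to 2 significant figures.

5.6

Areal heat capacity C = ρc_p × D = 2.96×10^6 × 2.38 = 7.04×10^6 J/(m^2 K).
τ = 14.6 days = 1.26×10^6 s.
λ = C / τ = 7.04×10^6 / 1.26×10^6 = 5.58 W/(m²·K).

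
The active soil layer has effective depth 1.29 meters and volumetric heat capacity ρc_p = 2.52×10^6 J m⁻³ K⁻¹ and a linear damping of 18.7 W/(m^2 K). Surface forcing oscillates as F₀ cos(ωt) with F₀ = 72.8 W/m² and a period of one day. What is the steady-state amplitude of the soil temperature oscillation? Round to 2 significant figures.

Areal heat capacity C = ρc_p × D = 2.52×10^6 × 1.29 = 3.25×10^6 J m⁻² K⁻¹.
Angular frequency ω = 2π / T = 2π / 86400 s = 7.27×10^-5 s⁻¹.
√((Cω)² + λ²) = √((236)² + 18.7²) = 237 W/(m²·K).
Amplitude A = F₀ / √((Cω)²+λ²) = 72.8 / 237 = 0.307 K.

0.31 K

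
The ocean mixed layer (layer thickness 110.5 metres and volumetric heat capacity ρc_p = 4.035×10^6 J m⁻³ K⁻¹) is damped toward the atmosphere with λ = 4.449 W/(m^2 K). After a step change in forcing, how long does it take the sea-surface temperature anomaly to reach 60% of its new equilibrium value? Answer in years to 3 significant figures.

2.91 years

Areal heat capacity C = ρc_p × D = 4.035×10^6 × 110.5 = 4.46×10^8 J m⁻² K⁻¹.
τ = C / λ = 4.46×10^8 / 4.449 = 1.00×10^8 s.
Fraction reached: 1 − e^(−t/τ) = 0.60 ⇒ t = −τ ln(1 − 0.60) = τ × 0.916.
t = 9.18×10^7 s = 2.91 years.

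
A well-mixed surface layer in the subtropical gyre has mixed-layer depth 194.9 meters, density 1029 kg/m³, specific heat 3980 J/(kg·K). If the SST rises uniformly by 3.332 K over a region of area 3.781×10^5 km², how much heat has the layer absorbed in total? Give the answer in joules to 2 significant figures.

Areal heat capacity C = ρ c_p D = 1029 × 3980 × 194.9 = 7.98×10^8 J/(m^2 K).
Heat per unit area: q = C ΔT = 7.98×10^8 × 3.332 = 2.66×10^9 J/m².
Total heat: Q = q × A = 2.66×10^9 × (3.781×10^5 × 10⁶ m²) = 1.01×10^21 J.

1.0×10^21 J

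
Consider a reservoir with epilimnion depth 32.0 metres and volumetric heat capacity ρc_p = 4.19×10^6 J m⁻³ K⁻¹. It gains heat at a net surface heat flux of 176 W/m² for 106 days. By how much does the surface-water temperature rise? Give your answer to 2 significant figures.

Areal heat capacity C = ρc_p × D = 4.19×10^6 × 32.0 = 1.34×10^8 J m⁻² K⁻¹.
Net heat input Q = F Δt = 176 × (106 days × 86400 s/day) = 1.61×10^9 J/m².
ΔT = Q / C = 1.61×10^9 / 1.34×10^8 = 12.0 K.

12 K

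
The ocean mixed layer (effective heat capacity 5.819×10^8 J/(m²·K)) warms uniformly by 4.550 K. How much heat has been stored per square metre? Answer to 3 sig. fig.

Areal heat capacity C = 5.819×10^8 J/(m²·K) (given).
ΔQ = C ΔT = 5.82×10^8 × 4.550 = 2.65×10^9 J/m².

2.65×10^9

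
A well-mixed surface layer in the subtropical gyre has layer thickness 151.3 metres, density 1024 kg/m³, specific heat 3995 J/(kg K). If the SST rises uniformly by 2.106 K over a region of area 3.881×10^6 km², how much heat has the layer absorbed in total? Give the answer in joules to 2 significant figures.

5.1×10^21 J

Areal heat capacity C = ρ c_p D = 1024 × 3995 × 151.3 = 6.19×10^8 J/(m²·K).
Heat per unit area: q = C ΔT = 6.19×10^8 × 2.106 = 1.30×10^9 J/m².
Total heat: Q = q × A = 1.30×10^9 × (3.881×10^6 × 10⁶ m²) = 5.06×10^21 J.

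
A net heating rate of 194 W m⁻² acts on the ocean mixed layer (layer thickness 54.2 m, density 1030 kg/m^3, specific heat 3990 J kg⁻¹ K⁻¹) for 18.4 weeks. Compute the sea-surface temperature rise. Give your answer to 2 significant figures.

9.7 K

Areal heat capacity C = ρ c_p D = 1030 × 3990 × 54.2 = 2.23×10^8 J/(m²·K).
Net heat input Q = F Δt = 194 × (18.4 weeks × 6.048×10^5 s/week) = 2.16×10^9 J/m².
ΔT = Q / C = 2.16×10^9 / 2.23×10^8 = 9.69 K.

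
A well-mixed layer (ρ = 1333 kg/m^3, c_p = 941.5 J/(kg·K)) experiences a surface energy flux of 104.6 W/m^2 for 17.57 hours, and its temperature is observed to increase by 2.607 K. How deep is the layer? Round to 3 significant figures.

Heat input Q = F Δt = 104.6 × 63300 s = 6.62×10^6 J/m².
Required areal heat capacity C = Q / ΔT = 2.54×10^6 J/(m²·K).
Depth D = C / (ρ c_p) = 2.54×10^6 / (1333 × 941.5) = 2.02 m.

2.02 m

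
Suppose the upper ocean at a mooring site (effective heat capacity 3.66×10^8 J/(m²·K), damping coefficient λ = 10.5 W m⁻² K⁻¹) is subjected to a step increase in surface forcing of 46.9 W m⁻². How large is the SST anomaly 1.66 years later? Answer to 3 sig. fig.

Areal heat capacity C = 3.66×10^8 J/(m²·K) (given).
τ = C / λ = 3.66×10^8 / 10.5 = 3.49×10^7 s.
Equilibrium anomaly ΔT_eq = F / λ = 46.9 / 10.5 = 4.47 K.
t = 1.66 years = 5.24×10^7 s, so t/τ = 1.50.
ΔT(t) = ΔT_eq (1 − e^(−t/τ)) = 4.47 × (1 − e^−1.50) = 3.47 K.

3.47 K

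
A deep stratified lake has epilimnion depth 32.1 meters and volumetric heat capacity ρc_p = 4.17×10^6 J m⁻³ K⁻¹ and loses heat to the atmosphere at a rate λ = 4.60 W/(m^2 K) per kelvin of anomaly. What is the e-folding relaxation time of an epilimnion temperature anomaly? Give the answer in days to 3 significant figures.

337 days

Areal heat capacity C = ρc_p × D = 4.17×10^6 × 32.1 = 1.34×10^8 J m⁻² K⁻¹.
Relaxation time τ = C / λ = 1.34×10^8 / 4.60 = 2.91×10^7 s.
In days: 2.91×10^7 s / (86400 s/day) = 337 days.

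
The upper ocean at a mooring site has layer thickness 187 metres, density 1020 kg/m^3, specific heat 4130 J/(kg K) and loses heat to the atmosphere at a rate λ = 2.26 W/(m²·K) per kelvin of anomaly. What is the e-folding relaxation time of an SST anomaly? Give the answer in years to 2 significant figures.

11 years

Areal heat capacity C = ρ c_p D = 1020 × 4130 × 187 = 7.88×10^8 J/(m^2 K).
Relaxation time τ = C / λ = 7.88×10^8 / 2.26 = 3.49×10^8 s.
In years: 3.49×10^8 s / (3.156×10^7 s/year) = 11.0 years.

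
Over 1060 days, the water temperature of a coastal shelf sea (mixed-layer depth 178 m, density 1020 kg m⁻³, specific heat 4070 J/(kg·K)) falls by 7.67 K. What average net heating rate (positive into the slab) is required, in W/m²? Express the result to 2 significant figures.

Areal heat capacity C = ρ c_p D = 1020 × 4070 × 178 = 7.39×10^8 J/(m²·K).
Required heat per unit area: Q = C ΔT = 7.39×10^8 × -7.67 = -5.67×10^9 J/m².
Flux F = Q / Δt = -5.67×10^9 / 9.16×10^7 s = -61.9 W/m².

-62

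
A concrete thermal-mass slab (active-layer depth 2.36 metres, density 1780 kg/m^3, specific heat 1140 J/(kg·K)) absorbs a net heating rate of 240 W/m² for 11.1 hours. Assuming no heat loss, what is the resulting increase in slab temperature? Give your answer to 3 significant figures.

2.00 K

Areal heat capacity C = ρ c_p D = 1780 × 1140 × 2.36 = 4.79×10^6 J m⁻² K⁻¹.
Net heat input Q = F Δt = 240 × (11.1 hours × 3600 s/hour) = 9.59×10^6 J/m².
ΔT = Q / C = 9.59×10^6 / 4.79×10^6 = 2.00 K.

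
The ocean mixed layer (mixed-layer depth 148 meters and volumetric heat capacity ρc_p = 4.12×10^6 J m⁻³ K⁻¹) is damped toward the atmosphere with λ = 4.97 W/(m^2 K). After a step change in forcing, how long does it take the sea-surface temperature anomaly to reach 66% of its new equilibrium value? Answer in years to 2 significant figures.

4.2 years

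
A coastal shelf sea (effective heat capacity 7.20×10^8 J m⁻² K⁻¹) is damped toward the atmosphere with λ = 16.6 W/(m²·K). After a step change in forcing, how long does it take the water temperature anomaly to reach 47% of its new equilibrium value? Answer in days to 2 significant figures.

Areal heat capacity C = 7.20×10^8 J m⁻² K⁻¹ (given).
τ = C / λ = 7.20×10^8 / 16.6 = 4.34×10^7 s.
Fraction reached: 1 − e^(−t/τ) = 0.47 ⇒ t = −τ ln(1 − 0.47) = τ × 0.635.
t = 2.75×10^7 s = 319 days.

320 days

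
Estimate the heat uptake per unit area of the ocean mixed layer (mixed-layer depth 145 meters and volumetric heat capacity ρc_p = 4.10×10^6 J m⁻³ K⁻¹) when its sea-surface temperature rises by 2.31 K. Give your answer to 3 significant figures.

Areal heat capacity C = ρc_p × D = 4.10×10^6 × 145 = 5.94×10^8 J/(m^2 K).
ΔQ = C ΔT = 5.94×10^8 × 2.31 = 1.37×10^9 J/m².

1.37×10^9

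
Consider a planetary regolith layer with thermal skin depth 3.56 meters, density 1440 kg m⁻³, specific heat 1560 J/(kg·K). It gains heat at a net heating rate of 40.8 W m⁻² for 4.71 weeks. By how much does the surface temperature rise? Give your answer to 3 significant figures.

Areal heat capacity C = ρ c_p D = 1440 × 1560 × 3.56 = 8.00×10^6 J m⁻² K⁻¹.
Net heat input Q = F Δt = 40.8 × (4.71 weeks × 6.048×10^5 s/week) = 1.16×10^8 J/m².
ΔT = Q / C = 1.16×10^8 / 8.00×10^6 = 14.5 K.

14.5 K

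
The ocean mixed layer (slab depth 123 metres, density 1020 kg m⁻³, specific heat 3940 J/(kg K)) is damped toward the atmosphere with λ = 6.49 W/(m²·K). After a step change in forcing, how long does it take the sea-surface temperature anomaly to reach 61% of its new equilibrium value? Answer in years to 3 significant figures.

Areal heat capacity C = ρ c_p D = 1020 × 3940 × 123 = 4.94×10^8 J m⁻² K⁻¹.
τ = C / λ = 4.94×10^8 / 6.49 = 7.62×10^7 s.
Fraction reached: 1 − e^(−t/τ) = 0.61 ⇒ t = −τ ln(1 − 0.61) = τ × 0.942.
t = 7.17×10^7 s = 2.27 years.

2.27 years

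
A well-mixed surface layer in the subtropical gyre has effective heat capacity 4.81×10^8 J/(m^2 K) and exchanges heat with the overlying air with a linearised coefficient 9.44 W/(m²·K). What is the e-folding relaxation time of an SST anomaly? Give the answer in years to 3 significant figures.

Areal heat capacity C = 4.81×10^8 J/(m^2 K) (given).
Relaxation time τ = C / λ = 4.81×10^8 / 9.44 = 5.10×10^7 s.
In years: 5.10×10^7 s / (3.156×10^7 s/year) = 1.61 years.

1.61 years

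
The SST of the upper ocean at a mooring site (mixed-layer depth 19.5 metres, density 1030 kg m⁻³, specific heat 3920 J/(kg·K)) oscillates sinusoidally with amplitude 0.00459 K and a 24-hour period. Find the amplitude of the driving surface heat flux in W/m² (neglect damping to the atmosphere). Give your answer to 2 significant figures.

Areal heat capacity C = ρ c_p D = 1030 × 3920 × 19.5 = 7.87×10^7 J/(m²·K).
ω = 2π / 86400 s = 7.27×10^-5 s⁻¹.
Cω = 7.87×10^7 × 7.27×10^-5 = 5730 W/(m²·K).
F₀ = A × Cω = 0.00459 × 5730 = 26.3 W/m².

26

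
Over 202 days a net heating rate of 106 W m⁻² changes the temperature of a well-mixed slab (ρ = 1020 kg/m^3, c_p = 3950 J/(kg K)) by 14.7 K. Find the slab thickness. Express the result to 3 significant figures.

Heat input Q = F Δt = 106 × 1.75×10^7 s = 1.85×10^9 J/m².
Required areal heat capacity C = Q / ΔT = 1.26×10^8 J/(m²·K).
Depth D = C / (ρ c_p) = 1.26×10^8 / (1020 × 3950) = 31.2 m.

31.2 m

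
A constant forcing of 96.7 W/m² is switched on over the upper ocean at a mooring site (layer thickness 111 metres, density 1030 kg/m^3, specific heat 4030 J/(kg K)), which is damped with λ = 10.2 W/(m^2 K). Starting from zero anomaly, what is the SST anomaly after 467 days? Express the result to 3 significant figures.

5.60 K

Areal heat capacity C = ρ c_p D = 1030 × 4030 × 111 = 4.61×10^8 J m⁻² K⁻¹.
τ = C / λ = 4.61×10^8 / 10.2 = 4.52×10^7 s.
Equilibrium anomaly ΔT_eq = F / λ = 96.7 / 10.2 = 9.48 K.
t = 467 days = 4.03×10^7 s, so t/τ = 0.893.
ΔT(t) = ΔT_eq (1 − e^(−t/τ)) = 9.48 × (1 − e^−0.893) = 5.60 K.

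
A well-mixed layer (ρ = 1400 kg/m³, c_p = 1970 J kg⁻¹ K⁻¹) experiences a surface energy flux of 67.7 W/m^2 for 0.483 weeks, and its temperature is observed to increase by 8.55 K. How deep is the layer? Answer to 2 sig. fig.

0.84 m

Heat input Q = F Δt = 67.7 × 2.92×10^5 s = 1.98×10^7 J/m².
Required areal heat capacity C = Q / ΔT = 2.31×10^6 J/(m²·K).
Depth D = C / (ρ c_p) = 2.31×10^6 / (1400 × 1970) = 0.839 m.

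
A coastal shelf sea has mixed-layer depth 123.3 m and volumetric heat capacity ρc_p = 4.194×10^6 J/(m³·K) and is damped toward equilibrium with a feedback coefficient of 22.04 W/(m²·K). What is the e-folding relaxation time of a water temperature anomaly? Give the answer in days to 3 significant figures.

272 days

Areal heat capacity C = ρc_p × D = 4.194×10^6 × 123.3 = 5.17×10^8 J m⁻² K⁻¹.
Relaxation time τ = C / λ = 5.17×10^8 / 22.04 = 2.35×10^7 s.
In days: 2.35×10^7 s / (86400 s/day) = 272 days.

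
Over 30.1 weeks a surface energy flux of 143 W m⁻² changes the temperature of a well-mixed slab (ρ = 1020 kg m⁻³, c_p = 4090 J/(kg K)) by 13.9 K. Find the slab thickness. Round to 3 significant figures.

Heat input Q = F Δt = 143 × 1.82×10^7 s = 2.60×10^9 J/m².
Required areal heat capacity C = Q / ΔT = 1.87×10^8 J/(m²·K).
Depth D = C / (ρ c_p) = 1.87×10^8 / (1020 × 4090) = 44.9 m.

44.9 m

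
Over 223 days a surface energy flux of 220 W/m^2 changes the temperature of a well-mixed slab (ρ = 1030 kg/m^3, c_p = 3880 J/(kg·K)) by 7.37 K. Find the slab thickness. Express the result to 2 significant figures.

140 m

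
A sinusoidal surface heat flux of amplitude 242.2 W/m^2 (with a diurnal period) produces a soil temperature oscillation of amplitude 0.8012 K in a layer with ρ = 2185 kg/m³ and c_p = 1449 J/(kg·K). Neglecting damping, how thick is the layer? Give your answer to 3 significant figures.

1.31 m

ω = 2π / 86400 s = 7.27×10^-5 s⁻¹.
Required C = F₀ / (A ω) = 242.2 / (0.8012 × 7.27×10^-5) = 4.16×10^6 J/(m²·K).
D = C / (ρ c_p) = 4.16×10^6 / (2185 × 1449) = 1.31 m.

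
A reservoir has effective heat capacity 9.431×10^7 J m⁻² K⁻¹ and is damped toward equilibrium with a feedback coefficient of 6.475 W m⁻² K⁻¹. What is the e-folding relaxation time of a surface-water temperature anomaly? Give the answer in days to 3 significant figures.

Areal heat capacity C = 9.431×10^7 J m⁻² K⁻¹ (given).
Relaxation time τ = C / λ = 9.43×10^7 / 6.475 = 1.46×10^7 s.
In days: 1.46×10^7 s / (86400 s/day) = 169 days.

169 days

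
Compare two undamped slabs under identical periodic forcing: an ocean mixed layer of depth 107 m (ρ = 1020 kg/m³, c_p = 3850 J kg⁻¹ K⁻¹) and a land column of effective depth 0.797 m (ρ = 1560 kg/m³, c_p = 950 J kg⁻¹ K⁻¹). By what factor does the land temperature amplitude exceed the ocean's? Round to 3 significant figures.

C_ocean = 1020 × 3850 × 107 = 4.20×10^8 J/(m²·K).
C_land = 1560 × 950 × 0.797 = 1.18×10^6 J/(m²·K).
Undamped amplitude ∝ 1/C, so A_land/A_ocean = C_ocean/C_land = 356.

356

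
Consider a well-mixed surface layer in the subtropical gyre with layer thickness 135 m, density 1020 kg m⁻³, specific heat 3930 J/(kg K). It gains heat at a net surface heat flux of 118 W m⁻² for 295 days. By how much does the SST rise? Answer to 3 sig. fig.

5.56 K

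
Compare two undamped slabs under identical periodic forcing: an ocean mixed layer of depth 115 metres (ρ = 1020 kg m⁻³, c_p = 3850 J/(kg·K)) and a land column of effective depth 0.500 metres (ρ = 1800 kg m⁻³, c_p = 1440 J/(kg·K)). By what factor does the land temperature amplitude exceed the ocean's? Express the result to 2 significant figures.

350

C_ocean = 1020 × 3850 × 115 = 4.52×10^8 J/(m²·K).
C_land = 1800 × 1440 × 0.500 = 1.30×10^6 J/(m²·K).
Undamped amplitude ∝ 1/C, so A_land/A_ocean = C_ocean/C_land = 348.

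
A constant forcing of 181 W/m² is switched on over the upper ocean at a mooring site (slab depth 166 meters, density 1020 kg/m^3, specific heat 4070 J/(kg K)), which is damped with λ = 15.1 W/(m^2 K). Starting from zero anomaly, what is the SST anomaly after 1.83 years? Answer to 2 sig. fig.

Areal heat capacity C = ρ c_p D = 1020 × 4070 × 166 = 6.89×10^8 J/(m^2 K).
τ = C / λ = 6.89×10^8 / 15.1 = 4.56×10^7 s.
Equilibrium anomaly ΔT_eq = F / λ = 181 / 15.1 = 12.0 K.
t = 1.83 years = 5.78×10^7 s, so t/τ = 1.27.
ΔT(t) = ΔT_eq (1 − e^(−t/τ)) = 12.0 × (1 − e^−1.27) = 8.60 K.

8.6 K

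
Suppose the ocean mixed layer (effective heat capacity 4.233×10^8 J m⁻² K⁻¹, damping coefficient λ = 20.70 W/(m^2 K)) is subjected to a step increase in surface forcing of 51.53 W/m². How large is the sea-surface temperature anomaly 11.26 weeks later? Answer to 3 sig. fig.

0.705 K

Areal heat capacity C = 4.233×10^8 J m⁻² K⁻¹ (given).
τ = C / λ = 4.23×10^8 / 20.70 = 2.04×10^7 s.
Equilibrium anomaly ΔT_eq = F / λ = 51.53 / 20.70 = 2.49 K.
t = 11.26 weeks = 6.81×10^6 s, so t/τ = 0.333.
ΔT(t) = ΔT_eq (1 − e^(−t/τ)) = 2.49 × (1 − e^−0.333) = 0.705 K.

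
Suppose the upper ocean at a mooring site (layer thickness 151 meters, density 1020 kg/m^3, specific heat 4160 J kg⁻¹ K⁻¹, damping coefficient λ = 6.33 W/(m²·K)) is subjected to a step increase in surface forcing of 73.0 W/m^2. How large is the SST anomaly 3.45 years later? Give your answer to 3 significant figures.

Areal heat capacity C = ρ c_p D = 1020 × 4160 × 151 = 6.41×10^8 J/(m²·K).
τ = C / λ = 6.41×10^8 / 6.33 = 1.01×10^8 s.
Equilibrium anomaly ΔT_eq = F / λ = 73.0 / 6.33 = 11.5 K.
t = 3.45 years = 1.09×10^8 s, so t/τ = 1.08.
ΔT(t) = ΔT_eq (1 − e^(−t/τ)) = 11.5 × (1 − e^−1.08) = 7.60 K.

7.60 K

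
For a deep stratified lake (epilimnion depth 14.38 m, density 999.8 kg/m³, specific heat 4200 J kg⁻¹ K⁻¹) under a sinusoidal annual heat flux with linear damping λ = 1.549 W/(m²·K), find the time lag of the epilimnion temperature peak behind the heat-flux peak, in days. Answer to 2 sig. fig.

84 days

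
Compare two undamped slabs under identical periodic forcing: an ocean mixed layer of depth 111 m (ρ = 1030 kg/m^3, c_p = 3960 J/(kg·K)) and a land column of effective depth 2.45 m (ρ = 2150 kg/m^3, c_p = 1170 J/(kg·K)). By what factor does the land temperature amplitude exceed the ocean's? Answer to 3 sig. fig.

C_ocean = 1030 × 3960 × 111 = 4.53×10^8 J/(m²·K).
C_land = 2150 × 1170 × 2.45 = 6.16×10^6 J/(m²·K).
Undamped amplitude ∝ 1/C, so A_land/A_ocean = C_ocean/C_land = 73.5.

73.5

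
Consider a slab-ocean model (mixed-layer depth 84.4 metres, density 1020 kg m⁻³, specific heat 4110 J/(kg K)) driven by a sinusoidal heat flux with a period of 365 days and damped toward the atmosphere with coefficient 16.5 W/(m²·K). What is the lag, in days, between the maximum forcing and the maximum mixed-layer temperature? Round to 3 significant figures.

77.9 days

Areal heat capacity C = ρ c_p D = 1020 × 4110 × 84.4 = 3.54×10^8 J/(m²·K).
ω = 2π / 3.15×10^7 s = 1.99×10^-7 s⁻¹.
Phase lag φ = arctan(Cω/λ) = arctan(70.5/16.5) = 1.34 rad.
Time lag = φ / ω = 1.34 / 1.99×10^-7 = 6.73×10^6 s = 77.9 days.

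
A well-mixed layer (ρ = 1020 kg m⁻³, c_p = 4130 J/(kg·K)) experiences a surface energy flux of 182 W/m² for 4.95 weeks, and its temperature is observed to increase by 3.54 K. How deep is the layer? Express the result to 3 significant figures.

36.5 m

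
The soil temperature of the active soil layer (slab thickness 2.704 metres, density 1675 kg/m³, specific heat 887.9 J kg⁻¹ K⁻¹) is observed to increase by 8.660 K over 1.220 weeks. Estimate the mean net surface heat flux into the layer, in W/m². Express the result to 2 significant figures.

47

Areal heat capacity C = ρ c_p D = 1675 × 887.9 × 2.704 = 4.02×10^6 J/(m^2 K).
Required heat per unit area: Q = C ΔT = 4.02×10^6 × 8.660 = 3.48×10^7 J/m².
Flux F = Q / Δt = 3.48×10^7 / 7.38×10^5 s = 47.2 W/m².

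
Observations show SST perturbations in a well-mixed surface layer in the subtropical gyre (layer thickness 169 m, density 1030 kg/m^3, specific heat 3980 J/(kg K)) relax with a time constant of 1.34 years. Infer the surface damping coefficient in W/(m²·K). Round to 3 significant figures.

16.4

Areal heat capacity C = ρ c_p D = 1030 × 3980 × 169 = 6.93×10^8 J/(m^2 K).
τ = 1.34 years = 4.23×10^7 s.
λ = C / τ = 6.93×10^8 / 4.23×10^7 = 16.4 W/(m²·K).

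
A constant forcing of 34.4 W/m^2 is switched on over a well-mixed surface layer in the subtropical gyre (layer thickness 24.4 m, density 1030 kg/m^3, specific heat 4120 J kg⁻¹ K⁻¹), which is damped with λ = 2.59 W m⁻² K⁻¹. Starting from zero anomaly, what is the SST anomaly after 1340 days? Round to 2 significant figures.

Areal heat capacity C = ρ c_p D = 1030 × 4120 × 24.4 = 1.04×10^8 J/(m²·K).
τ = C / λ = 1.04×10^8 / 2.59 = 4.00×10^7 s.
Equilibrium anomaly ΔT_eq = F / λ = 34.4 / 2.59 = 13.3 K.
t = 1340 days = 1.16×10^8 s, so t/τ = 2.90.
ΔT(t) = ΔT_eq (1 − e^(−t/τ)) = 13.3 × (1 − e^−2.90) = 12.5 K.

13 K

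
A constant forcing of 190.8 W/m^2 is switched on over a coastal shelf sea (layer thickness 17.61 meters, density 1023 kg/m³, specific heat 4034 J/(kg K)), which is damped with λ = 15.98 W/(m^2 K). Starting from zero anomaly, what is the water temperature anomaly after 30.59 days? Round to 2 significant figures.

5.3 K

Areal heat capacity C = ρ c_p D = 1023 × 4034 × 17.61 = 7.27×10^7 J/(m²·K).
τ = C / λ = 7.27×10^7 / 15.98 = 4.55×10^6 s.
Equilibrium anomaly ΔT_eq = F / λ = 190.8 / 15.98 = 11.9 K.
t = 30.59 days = 2.64×10^6 s, so t/τ = 0.581.
ΔT(t) = ΔT_eq (1 − e^(−t/τ)) = 11.9 × (1 − e^−0.581) = 5.26 K.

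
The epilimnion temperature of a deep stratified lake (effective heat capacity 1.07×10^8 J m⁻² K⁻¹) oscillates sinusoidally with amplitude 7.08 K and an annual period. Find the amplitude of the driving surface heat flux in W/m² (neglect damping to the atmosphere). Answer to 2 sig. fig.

150

Areal heat capacity C = 1.07×10^8 J m⁻² K⁻¹ (given).
ω = 2π / 3.15×10^7 s = 1.99×10^-7 s⁻¹.
Cω = 1.07×10^8 × 1.99×10^-7 = 21.3 W/(m²·K).
F₀ = A × Cω = 7.08 × 21.3 = 151 W/m².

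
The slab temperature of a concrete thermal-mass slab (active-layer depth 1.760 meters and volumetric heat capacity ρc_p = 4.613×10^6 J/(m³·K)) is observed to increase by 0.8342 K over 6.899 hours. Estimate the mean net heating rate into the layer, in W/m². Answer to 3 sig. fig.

Areal heat capacity C = ρc_p × D = 4.613×10^6 × 1.760 = 8.12×10^6 J/(m^2 K).
Required heat per unit area: Q = C ΔT = 8.12×10^6 × 0.8342 = 6.77×10^6 J/m².
Flux F = Q / Δt = 6.77×10^6 / 24800 s = 273 W/m².

273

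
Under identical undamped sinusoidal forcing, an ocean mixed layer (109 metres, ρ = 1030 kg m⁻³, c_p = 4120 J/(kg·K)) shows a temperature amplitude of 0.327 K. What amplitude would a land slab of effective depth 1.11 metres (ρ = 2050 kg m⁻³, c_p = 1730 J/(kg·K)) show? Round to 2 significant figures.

C_ocean = 4.63×10^8 J/(m²·K); C_land = 3.94×10^6 J/(m²·K).
A ∝ 1/C ⇒ A_land = A_ocean × C_ocean/C_land = 0.327 × 118 = 38.4 K.

38 K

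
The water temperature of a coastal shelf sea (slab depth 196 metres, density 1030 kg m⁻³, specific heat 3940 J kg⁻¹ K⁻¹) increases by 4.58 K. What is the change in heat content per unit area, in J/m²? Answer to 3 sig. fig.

Areal heat capacity C = ρ c_p D = 1030 × 3940 × 196 = 7.95×10^8 J/(m²·K).
ΔQ = C ΔT = 7.95×10^8 × 4.58 = 3.64×10^9 J/m².

3.64×10^9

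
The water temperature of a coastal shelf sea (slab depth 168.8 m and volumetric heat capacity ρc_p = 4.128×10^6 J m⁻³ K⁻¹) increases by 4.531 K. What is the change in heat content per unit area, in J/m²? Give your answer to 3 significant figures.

3.16×10^9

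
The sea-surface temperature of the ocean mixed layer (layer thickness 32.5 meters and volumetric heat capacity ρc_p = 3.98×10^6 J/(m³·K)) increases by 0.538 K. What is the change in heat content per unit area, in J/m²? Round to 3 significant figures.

6.96×10^7

Areal heat capacity C = ρc_p × D = 3.98×10^6 × 32.5 = 1.29×10^8 J/(m²·K).
ΔQ = C ΔT = 1.29×10^8 × 0.538 = 6.96×10^7 J/m².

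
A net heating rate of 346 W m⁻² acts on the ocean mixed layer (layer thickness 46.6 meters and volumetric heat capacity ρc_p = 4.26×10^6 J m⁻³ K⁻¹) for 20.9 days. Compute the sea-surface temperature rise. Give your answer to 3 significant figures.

Areal heat capacity C = ρc_p × D = 4.26×10^6 × 46.6 = 1.99×10^8 J/(m²·K).
Net heat input Q = F Δt = 346 × (20.9 days × 86400 s/day) = 6.25×10^8 J/m².
ΔT = Q / C = 6.25×10^8 / 1.99×10^8 = 3.15 K.

3.15 K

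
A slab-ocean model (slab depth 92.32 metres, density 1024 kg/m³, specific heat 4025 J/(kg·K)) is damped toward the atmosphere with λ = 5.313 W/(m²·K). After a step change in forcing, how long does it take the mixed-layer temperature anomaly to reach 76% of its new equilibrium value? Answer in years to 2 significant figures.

Areal heat capacity C = ρ c_p D = 1024 × 4025 × 92.32 = 3.81×10^8 J m⁻² K⁻¹.
τ = C / λ = 3.81×10^8 / 5.313 = 7.16×10^7 s.
Fraction reached: 1 − e^(−t/τ) = 0.76 ⇒ t = −τ ln(1 − 0.76) = τ × 1.43.
t = 1.02×10^8 s = 3.24 years.

3.2 years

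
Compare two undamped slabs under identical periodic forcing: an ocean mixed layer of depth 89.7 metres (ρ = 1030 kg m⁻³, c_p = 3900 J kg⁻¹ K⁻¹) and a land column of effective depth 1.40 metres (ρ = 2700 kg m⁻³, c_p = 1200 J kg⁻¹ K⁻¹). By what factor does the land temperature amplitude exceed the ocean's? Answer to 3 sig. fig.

79.4

C_ocean = 1030 × 3900 × 89.7 = 3.60×10^8 J/(m²·K).
C_land = 2700 × 1200 × 1.40 = 4.54×10^6 J/(m²·K).
Undamped amplitude ∝ 1/C, so A_land/A_ocean = C_ocean/C_land = 79.4.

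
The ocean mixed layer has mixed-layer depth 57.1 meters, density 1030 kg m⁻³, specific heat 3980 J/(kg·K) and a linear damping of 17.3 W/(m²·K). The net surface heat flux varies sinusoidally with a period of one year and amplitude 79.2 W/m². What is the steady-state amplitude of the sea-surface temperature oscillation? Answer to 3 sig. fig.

1.59 K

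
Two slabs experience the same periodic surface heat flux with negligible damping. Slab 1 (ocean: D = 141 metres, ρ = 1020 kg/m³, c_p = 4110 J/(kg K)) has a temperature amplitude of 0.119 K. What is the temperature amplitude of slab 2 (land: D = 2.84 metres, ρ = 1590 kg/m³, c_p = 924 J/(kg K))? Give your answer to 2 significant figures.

17 K

C_ocean = 5.91×10^8 J/(m²·K); C_land = 4.17×10^6 J/(m²·K).
A ∝ 1/C ⇒ A_land = A_ocean × C_ocean/C_land = 0.119 × 142 = 16.9 K.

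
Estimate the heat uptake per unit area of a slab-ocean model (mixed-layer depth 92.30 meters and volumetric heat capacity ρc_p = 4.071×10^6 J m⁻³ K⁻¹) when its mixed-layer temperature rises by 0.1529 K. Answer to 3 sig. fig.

5.75×10^7

Areal heat capacity C = ρc_p × D = 4.071×10^6 × 92.30 = 3.76×10^8 J m⁻² K⁻¹.
ΔQ = C ΔT = 3.76×10^8 × 0.1529 = 5.75×10^7 J/m².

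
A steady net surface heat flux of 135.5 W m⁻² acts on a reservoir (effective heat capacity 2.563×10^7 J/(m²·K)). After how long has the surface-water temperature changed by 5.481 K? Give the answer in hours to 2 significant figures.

290 hours

Areal heat capacity C = 2.563×10^7 J/(m²·K) (given).
Time required: Δt = C ΔT / F = 2.56×10^7 × 5.481 / 135.5 = 1.04×10^6 s.
In hours: 1.04×10^6 s / (3600 s/hour) = 288 hours.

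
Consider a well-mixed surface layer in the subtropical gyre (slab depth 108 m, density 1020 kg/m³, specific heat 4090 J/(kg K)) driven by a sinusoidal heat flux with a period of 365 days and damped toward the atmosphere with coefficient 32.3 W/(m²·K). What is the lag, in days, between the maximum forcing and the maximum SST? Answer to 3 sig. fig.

71.2 days

Areal heat capacity C = ρ c_p D = 1020 × 4090 × 108 = 4.51×10^8 J/(m²·K).
ω = 2π / 3.15×10^7 s = 1.99×10^-7 s⁻¹.
Phase lag φ = arctan(Cω/λ) = arctan(89.8/32.3) = 1.23 rad.
Time lag = φ / ω = 1.23 / 1.99×10^-7 = 6.15×10^6 s = 71.2 days.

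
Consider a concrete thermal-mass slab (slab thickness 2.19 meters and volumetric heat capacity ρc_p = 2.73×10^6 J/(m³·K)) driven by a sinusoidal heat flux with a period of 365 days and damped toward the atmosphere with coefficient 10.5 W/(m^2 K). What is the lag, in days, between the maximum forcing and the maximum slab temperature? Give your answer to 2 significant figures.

Areal heat capacity C = ρc_p × D = 2.73×10^6 × 2.19 = 5.98×10^6 J/(m²·K).
ω = 2π / 3.15×10^7 s = 1.99×10^-7 s⁻¹.
Phase lag φ = arctan(Cω/λ) = arctan(1.19/10.5) = 0.113 rad.
Time lag = φ / ω = 0.113 / 1.99×10^-7 = 5.67×10^5 s = 6.56 days.

6.6 days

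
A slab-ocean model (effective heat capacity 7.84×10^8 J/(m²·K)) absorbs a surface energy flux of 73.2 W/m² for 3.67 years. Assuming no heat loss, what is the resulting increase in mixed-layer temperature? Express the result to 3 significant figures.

Areal heat capacity C = 7.84×10^8 J/(m²·K) (given).
Net heat input Q = F Δt = 73.2 × (3.67 years × 3.156×10^7 s/year) = 8.48×10^9 J/m².
ΔT = Q / C = 8.48×10^9 / 7.84×10^8 = 10.8 K.

10.8 K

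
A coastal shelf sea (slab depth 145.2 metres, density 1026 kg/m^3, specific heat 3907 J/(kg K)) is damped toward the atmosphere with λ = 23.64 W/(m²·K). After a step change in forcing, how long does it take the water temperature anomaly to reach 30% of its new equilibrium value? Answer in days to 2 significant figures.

Areal heat capacity C = ρ c_p D = 1026 × 3907 × 145.2 = 5.82×10^8 J/(m^2 K).
τ = C / λ = 5.82×10^8 / 23.64 = 2.46×10^7 s.
Fraction reached: 1 − e^(−t/τ) = 0.30 ⇒ t = −τ ln(1 − 0.30) = τ × 0.357.
t = 8.78×10^6 s = 102 days.

100 days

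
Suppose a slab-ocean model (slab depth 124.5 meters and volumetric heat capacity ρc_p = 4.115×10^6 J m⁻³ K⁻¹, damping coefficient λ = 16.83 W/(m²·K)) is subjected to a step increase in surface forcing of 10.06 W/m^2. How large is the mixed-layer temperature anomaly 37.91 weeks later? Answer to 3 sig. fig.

0.316 K

Areal heat capacity C = ρc_p × D = 4.115×10^6 × 124.5 = 5.12×10^8 J/(m^2 K).
τ = C / λ = 5.12×10^8 / 16.83 = 3.04×10^7 s.
Equilibrium anomaly ΔT_eq = F / λ = 10.06 / 16.83 = 0.598 K.
t = 37.91 weeks = 2.29×10^7 s, so t/τ = 0.753.
ΔT(t) = ΔT_eq (1 − e^(−t/τ)) = 0.598 × (1 − e^−0.753) = 0.316 K.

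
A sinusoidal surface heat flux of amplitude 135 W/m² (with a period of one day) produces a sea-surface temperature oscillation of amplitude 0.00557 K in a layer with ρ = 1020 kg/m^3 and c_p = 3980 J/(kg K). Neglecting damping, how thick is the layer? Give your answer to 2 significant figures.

82 m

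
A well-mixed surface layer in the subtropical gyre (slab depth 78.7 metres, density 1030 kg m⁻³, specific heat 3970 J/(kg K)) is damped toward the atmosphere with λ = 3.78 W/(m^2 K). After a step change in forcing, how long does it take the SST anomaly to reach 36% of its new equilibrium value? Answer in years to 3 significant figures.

1.20 years

Areal heat capacity C = ρ c_p D = 1030 × 3970 × 78.7 = 3.22×10^8 J/(m^2 K).
τ = C / λ = 3.22×10^8 / 3.78 = 8.51×10^7 s.
Fraction reached: 1 − e^(−t/τ) = 0.36 ⇒ t = −τ ln(1 − 0.36) = τ × 0.446.
t = 3.80×10^7 s = 1.20 years.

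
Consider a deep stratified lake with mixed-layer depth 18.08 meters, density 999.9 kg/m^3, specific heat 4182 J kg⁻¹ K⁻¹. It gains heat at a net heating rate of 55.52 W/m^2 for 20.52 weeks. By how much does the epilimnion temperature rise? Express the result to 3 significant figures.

9.11 K

Areal heat capacity C = ρ c_p D = 999.9 × 4182 × 18.08 = 7.56×10^7 J/(m^2 K).
Net heat input Q = F Δt = 55.52 × (20.52 weeks × 6.048×10^5 s/week) = 6.89×10^8 J/m².
ΔT = Q / C = 6.89×10^8 / 7.56×10^7 = 9.11 K.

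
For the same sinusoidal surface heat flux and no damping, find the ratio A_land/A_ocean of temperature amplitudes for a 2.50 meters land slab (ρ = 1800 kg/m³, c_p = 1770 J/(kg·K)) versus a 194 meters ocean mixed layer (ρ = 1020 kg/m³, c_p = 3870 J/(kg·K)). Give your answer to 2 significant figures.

96

C_ocean = 1020 × 3870 × 194 = 7.66×10^8 J/(m²·K).
C_land = 1800 × 1770 × 2.50 = 7.96×10^6 J/(m²·K).
Undamped amplitude ∝ 1/C, so A_land/A_ocean = C_ocean/C_land = 96.1.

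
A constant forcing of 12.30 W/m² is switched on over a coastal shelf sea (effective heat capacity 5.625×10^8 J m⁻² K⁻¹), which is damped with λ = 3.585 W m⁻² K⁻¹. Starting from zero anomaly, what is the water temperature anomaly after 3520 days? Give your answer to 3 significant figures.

Areal heat capacity C = 5.625×10^8 J m⁻² K⁻¹ (given).
τ = C / λ = 5.62×10^8 / 3.585 = 1.57×10^8 s.
Equilibrium anomaly ΔT_eq = F / λ = 12.30 / 3.585 = 3.43 K.
t = 3520 days = 3.04×10^8 s, so t/τ = 1.94.
ΔT(t) = ΔT_eq (1 − e^(−t/τ)) = 3.43 × (1 − e^−1.94) = 2.94 K.

2.94 K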